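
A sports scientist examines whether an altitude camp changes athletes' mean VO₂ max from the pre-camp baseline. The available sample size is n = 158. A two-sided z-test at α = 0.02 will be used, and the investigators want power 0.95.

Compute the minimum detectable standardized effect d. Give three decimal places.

d ≈ 0.316

Need Φ(δ − 2.326) = 0.95, so δ = 2.326 + 1.645 = 3.971.
(Lower-tail contribution to power is negligible for δ > 0.)
δ = d·√n ⇒ d = δ/√n = 3.971/√158 = 0.3159.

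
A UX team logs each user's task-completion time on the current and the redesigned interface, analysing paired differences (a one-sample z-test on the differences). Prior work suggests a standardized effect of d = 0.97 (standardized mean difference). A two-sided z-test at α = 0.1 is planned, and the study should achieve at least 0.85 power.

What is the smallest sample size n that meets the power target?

For power 0.85 need Φ(δ − z_{0.05}) = 0.85, so δ = z_{0.05} + z_{0.15} = 1.645 + 1.036 = 2.681.
(The Φ(−δ − z_{α/2}) term is vanishingly small for δ > 0 and is dropped in the standard sample-size formula.)
δ = d·√n ⇒ n = (δ/d)² = (2.681 / 0.97)² = 7.64.
Rounding up, n = 8.

n = 8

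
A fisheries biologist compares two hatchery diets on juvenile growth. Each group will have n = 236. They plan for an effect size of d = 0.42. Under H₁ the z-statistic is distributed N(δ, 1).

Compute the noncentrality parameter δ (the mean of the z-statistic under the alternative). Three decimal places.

δ = d·√(n/2) = 0.42 × √(236/2) = 4.5624

δ ≈ 4.562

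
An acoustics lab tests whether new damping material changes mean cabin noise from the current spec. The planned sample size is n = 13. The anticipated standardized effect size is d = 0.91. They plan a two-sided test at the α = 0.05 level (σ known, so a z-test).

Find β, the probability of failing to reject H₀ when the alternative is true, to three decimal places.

Noncentrality parameter: δ = d·√n = 0.91 × √13 = 3.2811
Critical value for a two-sided test at α = 0.05: z_{α/2} = 1.960.
Power = Φ(δ − 1.960) + Φ(−δ − 1.960) = Φ(1.321) + Φ(-5.241) = 0.9068 + 0.0000 = 0.9068.
Type II error: β = 1 − power = 1 − 0.9068 = 0.0932.

β ≈ 0.093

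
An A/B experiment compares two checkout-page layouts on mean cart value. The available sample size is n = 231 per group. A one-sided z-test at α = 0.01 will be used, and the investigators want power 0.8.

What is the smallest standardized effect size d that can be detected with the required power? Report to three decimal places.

Need Φ(δ − 2.326) = 0.8, so δ = 2.326 + 0.842 = 3.168.
δ = d·√(n/2) ⇒ d = δ/√(n/2) = 3.168/√(231/2) = 0.2948.

d ≈ 0.295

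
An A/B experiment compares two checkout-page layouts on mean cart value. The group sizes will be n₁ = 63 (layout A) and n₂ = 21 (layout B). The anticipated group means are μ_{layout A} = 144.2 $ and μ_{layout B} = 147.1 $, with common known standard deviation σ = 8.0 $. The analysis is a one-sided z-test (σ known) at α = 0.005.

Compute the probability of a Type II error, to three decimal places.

β ≈ 0.872

Standardized effect: d = |μ_{layout A} − μ_{layout B}| / σ = |144.2 − 147.1| / 8.0 = 0.3625
Noncentrality parameter: δ = d / √(1/n₁ + 1/n₂) = 0.3625 / √(1/63 + 1/21) = 1.4386
One-sided α = 0.005 → critical value z_{0.005} = 2.576.
Power = P(Z > 2.576 − δ) = Φ(-1.137) = 0.1277.
Type II error: β = 1 − power = 1 − 0.1277 = 0.8723.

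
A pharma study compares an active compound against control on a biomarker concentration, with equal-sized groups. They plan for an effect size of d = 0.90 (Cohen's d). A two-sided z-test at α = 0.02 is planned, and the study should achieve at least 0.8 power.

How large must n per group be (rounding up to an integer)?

n = 25 per group

Set Φ(δ − 2.326) = 0.8; then δ − 2.326 = Φ⁻¹(0.8) = 0.842, giving δ = 3.168.
(Ignoring the negligible lower-tail rejection probability gives the usual closed-form inversion.)
δ = d·√(n/2) ⇒ n = 2(δ/d)² = 2 × (3.168 / 0.90)² = 24.78.
Round up to the next whole unit.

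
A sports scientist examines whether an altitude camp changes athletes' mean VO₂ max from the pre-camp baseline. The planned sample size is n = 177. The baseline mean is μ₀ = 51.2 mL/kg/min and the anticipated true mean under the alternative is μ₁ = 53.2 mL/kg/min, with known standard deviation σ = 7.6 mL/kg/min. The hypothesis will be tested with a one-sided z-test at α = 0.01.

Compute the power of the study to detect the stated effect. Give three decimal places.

Standardized effect: d = |μ₁ − μ₀| / σ = |53.2 − 51.2| / 7.6 = 0.2632
Noncentrality parameter: λ = d·√n = 0.2632 × √177 = 3.5011
One-sided α = 0.01 → critical value z_{0.01} = 2.326.
Power = P(Z > 2.326 − λ) = Φ(1.175) = 0.8800.

Power ≈ 0.880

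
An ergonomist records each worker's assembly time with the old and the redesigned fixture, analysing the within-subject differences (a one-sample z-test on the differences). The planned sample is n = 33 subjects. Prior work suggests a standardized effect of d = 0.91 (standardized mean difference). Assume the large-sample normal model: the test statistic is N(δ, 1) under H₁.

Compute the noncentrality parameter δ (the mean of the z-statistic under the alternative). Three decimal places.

The noncentrality parameter scales effect size by the design's sample-size factor: δ = d·√n = 0.91 × √33 = 5.2276

δ ≈ 5.228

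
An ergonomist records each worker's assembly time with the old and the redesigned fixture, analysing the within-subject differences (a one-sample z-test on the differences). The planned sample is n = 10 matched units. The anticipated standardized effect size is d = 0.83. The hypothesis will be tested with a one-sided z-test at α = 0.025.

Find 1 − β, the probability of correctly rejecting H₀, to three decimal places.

Power ≈ 0.747

Noncentrality parameter: δ = d·√n = 0.83 × √10 = 2.6247
Critical value for a one-sided test at α = 0.025: z_α = 1.960.
Power = Φ(δ − 1.960) = Φ(0.665) = 0.7469.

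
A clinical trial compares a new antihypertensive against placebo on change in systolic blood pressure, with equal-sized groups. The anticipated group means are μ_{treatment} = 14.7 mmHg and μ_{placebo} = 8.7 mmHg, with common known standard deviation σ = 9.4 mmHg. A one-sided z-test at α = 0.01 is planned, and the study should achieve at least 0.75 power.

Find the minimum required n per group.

n = 45 per group

Standardized effect: d = |μ_{treatment} − μ_{placebo}| / σ = |14.7 − 8.7| / 9.4 = 0.6383
Set Φ(δ − 2.326) = 0.75; then δ − 2.326 = Φ⁻¹(0.75) = 0.674, giving δ = 3.001.
δ = d·√(n/2) ⇒ n = 2(δ/d)² = 2 × (3.001 / 0.6383)² = 44.20.
Rounding up, n = 45 per group.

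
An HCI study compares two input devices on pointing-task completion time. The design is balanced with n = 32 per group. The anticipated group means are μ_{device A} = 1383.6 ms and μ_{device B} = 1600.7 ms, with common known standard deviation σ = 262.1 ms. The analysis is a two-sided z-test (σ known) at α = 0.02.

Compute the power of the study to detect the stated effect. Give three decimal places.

Power ≈ 0.838

Standardized effect: d = |μ_{device A} − μ_{device B}| / σ = |1383.6 − 1600.7| / 262.1 = 0.8283
Noncentrality parameter: λ = d·√(n/2) = 0.8283 × √(32/2) = 3.3132
Critical value for a two-sided test at α = 0.02: z_{α/2} = 2.326.
Power = Φ(λ − 2.326) + Φ(−λ − 2.326) = Φ(0.987) + Φ(-5.640) = 0.8382 + 0.0000 = 0.8382.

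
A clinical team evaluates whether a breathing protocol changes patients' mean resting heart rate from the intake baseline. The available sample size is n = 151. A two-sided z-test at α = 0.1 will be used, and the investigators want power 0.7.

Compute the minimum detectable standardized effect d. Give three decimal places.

Need Φ(δ − 1.645) = 0.7, so δ = 1.645 + 0.524 = 2.169.
(The second rejection-region term Φ(−δ − z_{α/2}) is negligible and dropped.)
δ = d·√n ⇒ d = δ/√n = 2.169/√151 = 0.1765.

d ≈ 0.177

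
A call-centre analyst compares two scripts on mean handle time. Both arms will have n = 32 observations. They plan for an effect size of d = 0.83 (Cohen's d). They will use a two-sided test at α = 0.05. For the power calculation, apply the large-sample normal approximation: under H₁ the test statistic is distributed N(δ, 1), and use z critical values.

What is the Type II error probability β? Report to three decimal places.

β ≈ 0.087

Noncentrality parameter: δ = d·√(n/2) = 0.83 × √(32/2) = 3.3200
Critical value for a two-sided test at α = 0.05: z_{α/2} = 1.960.
Power = Φ(δ − 1.960) + Φ(−δ − 1.960) = Φ(1.360) + Φ(-5.280) = 0.9131 + 0.0000 = 0.9131.
Type II error: β = 1 − power = 1 − 0.9131 = 0.0869.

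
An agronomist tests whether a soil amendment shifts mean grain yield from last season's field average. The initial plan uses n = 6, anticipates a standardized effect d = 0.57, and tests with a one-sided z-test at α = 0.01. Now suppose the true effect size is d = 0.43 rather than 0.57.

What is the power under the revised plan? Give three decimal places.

With d = 0.43: δ = d·√n = 0.43 × √6 = 1.0533. Critical value z_{0.01} = 2.326.
Revised power = Φ(δ − 2.326) = Φ(-1.273) = 0.1015.

Power ≈ 0.101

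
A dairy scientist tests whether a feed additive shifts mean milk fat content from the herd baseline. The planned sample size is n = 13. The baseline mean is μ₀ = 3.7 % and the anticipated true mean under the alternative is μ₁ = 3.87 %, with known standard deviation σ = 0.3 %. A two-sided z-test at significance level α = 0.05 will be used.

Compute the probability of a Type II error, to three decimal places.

Standardized effect: d = |μ₁ − μ₀| / σ = |3.87 − 3.7| / 0.3 = 0.5667
Noncentrality parameter: δ = d·√n = 0.5667 × √13 = 2.0431
Critical value for a two-sided test at α = 0.05: z_{α/2} = 1.960.
Power = Φ(δ − 1.960) + Φ(−δ − 1.960) = Φ(0.083) + Φ(-4.003) = 0.5331 + 0.0000 = 0.5332.
Type II error: β = 1 − power = 1 − 0.5332 = 0.4668.

β ≈ 0.467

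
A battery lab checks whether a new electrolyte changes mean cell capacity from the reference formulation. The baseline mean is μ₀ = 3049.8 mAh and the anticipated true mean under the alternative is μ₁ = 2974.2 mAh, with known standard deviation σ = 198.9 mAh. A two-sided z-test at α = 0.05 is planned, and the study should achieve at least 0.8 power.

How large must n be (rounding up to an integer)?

Standardized effect: d = |μ₁ − μ₀| / σ = |2974.2 − 3049.8| / 198.9 = 0.3801
For power 0.8 need Φ(δ − z_{0.025}) = 0.8, so δ = z_{0.025} + z_{0.20} = 1.960 + 0.842 = 2.802.
(Ignoring the negligible lower-tail rejection probability gives the usual closed-form inversion.)
δ = d·√n ⇒ n = (δ/d)² = (2.802 / 0.3801)² = 54.33.
Rounding up, n = 55.

n = 55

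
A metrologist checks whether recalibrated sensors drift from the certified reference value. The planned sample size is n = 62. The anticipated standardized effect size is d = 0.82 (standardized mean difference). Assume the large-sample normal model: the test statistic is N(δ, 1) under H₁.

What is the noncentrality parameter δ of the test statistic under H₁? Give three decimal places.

The noncentrality parameter scales effect size by the design's sample-size factor: δ = d·√n = 0.82 × √62 = 6.4567

δ ≈ 6.457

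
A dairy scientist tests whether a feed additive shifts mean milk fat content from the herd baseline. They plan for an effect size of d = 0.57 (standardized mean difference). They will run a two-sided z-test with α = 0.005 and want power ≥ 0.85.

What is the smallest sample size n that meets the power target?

n = 46

Set Φ(δ − 2.807) = 0.85; then δ − 2.807 = Φ⁻¹(0.85) = 1.036, giving δ = 3.843.
(The Φ(−δ − z_{α/2}) term is vanishingly small for δ > 0 and is dropped in the standard sample-size formula.)
δ = d·√n ⇒ n = (δ/d)² = (3.843 / 0.57)² = 45.47.
Rounding up, n = 46.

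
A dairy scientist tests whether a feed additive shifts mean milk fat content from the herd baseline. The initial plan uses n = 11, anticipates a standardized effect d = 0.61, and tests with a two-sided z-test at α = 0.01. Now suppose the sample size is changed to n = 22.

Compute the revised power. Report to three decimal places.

Power ≈ 0.612

With n = 22: δ = d·√n = 0.61 × √22 = 2.8612. Critical value z_{0.005} = 2.576.
Revised power = Φ(δ − 2.576) + Φ(−δ − 2.576) = Φ(0.285) + Φ(-5.437) = 0.6123 + 0.0000 = 0.6123.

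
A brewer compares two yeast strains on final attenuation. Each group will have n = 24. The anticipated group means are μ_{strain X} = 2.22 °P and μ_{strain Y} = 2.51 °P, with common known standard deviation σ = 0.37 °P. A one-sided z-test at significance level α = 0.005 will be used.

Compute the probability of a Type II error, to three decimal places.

β ≈ 0.445

Standardized effect: d = |μ_{strain X} − μ_{strain Y}| / σ = |2.22 − 2.51| / 0.37 = 0.7838
Noncentrality parameter: δ = d·√(n/2) = 0.7838 × √(24/2) = 2.7151
Critical value for a one-sided test at α = 0.005: z_α = 2.576.
Power = Φ(δ − 2.576) = Φ(0.139) = 0.5554.
Type II error: β = 1 − power = 1 − 0.5554 = 0.4446.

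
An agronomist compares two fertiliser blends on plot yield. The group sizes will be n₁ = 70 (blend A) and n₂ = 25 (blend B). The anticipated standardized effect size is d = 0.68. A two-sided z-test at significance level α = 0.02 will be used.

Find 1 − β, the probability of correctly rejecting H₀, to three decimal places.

Noncentrality parameter: δ = d / √(1/n₁ + 1/n₂) = 0.68 / √(1/70 + 1/25) = 2.9185
Two-sided α = 0.02 → critical value z_{0.01} = 2.326.
Power = Φ(δ − 2.326) + Φ(−δ − 2.326) = Φ(0.592) + Φ(-5.245) = 0.7231 + 0.0000 = 0.7231.

Power ≈ 0.723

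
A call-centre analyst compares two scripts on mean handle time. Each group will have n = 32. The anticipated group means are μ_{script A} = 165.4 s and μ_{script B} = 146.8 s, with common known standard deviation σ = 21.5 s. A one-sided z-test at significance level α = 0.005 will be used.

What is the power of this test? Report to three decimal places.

Power ≈ 0.812

Standardized effect: d = |μ_{script A} − μ_{script B}| / σ = |165.4 − 146.8| / 21.5 = 0.8651
Noncentrality parameter: δ = d·√(n/2) = 0.8651 × √(32/2) = 3.4605
Critical value for a one-sided test at α = 0.005: z_α = 2.576.
Power = P(Z > 2.576 − δ) = Φ(0.885) = 0.8118.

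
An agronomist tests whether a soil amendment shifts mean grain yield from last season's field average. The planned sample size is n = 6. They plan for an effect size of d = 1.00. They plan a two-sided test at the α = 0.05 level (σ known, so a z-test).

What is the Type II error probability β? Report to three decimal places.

Noncentrality parameter: δ = d·√n = 1.00 × √6 = 2.4495
Two-sided α = 0.05 → critical value z_{0.025} = 1.960.
Power = Φ(δ − 1.960) + Φ(−δ − 1.960) = Φ(0.490) + Φ(-4.409) = 0.6878 + 0.0000 = 0.6878.
Type II error: β = 1 − power = 1 − 0.6878 = 0.3122.

β ≈ 0.312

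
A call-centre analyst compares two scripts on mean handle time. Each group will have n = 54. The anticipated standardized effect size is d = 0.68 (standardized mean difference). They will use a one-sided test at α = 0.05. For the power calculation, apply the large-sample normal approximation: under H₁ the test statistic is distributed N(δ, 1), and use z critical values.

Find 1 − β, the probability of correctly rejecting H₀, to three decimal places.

Power ≈ 0.971

Noncentrality parameter: λ = d·√(n/2) = 0.68 × √(54/2) = 3.5334
Critical value for a one-sided test at α = 0.05: z_α = 1.645.
Power = P(Z > 1.645 − λ) = Φ(1.889) = 0.9705.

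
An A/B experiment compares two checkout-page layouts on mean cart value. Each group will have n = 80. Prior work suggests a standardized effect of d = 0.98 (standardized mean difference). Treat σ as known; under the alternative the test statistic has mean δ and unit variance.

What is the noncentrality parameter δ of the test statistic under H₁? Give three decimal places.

δ ≈ 6.198

The noncentrality parameter scales effect size by the design's sample-size factor: δ = d·√(n/2) = 0.98 × √(80/2) = 6.1981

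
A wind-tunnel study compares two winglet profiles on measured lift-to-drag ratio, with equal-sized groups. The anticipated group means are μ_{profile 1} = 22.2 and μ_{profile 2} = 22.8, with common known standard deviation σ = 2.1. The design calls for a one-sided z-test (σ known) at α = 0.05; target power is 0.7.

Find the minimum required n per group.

n = 116 per group

Standardized effect: d = |μ_{profile 1} − μ_{profile 2}| / σ = |22.2 − 22.8| / 2.1 = 0.2857
For power 0.7 need Φ(δ − z_{0.05}) = 0.7, so δ = z_{0.05} + z_{0.30} = 1.645 + 0.524 = 2.169.
δ = d·√(n/2) ⇒ n = 2(δ/d)² = 2 × (2.169 / 0.2857)² = 115.29.
Rounding up, n = 116 per group.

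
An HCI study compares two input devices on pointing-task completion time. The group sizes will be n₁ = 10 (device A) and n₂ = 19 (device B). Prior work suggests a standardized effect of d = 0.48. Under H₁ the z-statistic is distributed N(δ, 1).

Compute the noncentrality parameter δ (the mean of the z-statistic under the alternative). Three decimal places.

δ = d / √(1/n₁ + 1/n₂) = 0.48 / √(1/10 + 1/19) = 1.2286

δ ≈ 1.229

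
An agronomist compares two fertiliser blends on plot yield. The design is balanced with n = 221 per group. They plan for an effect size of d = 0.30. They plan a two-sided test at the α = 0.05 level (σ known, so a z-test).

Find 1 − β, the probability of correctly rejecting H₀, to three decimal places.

Noncentrality parameter: δ = d·√(n/2) = 0.30 × √(221/2) = 3.1536
Two-sided α = 0.05 → critical value z_{0.025} = 1.960.
Power = Φ(δ − 1.960) + Φ(−δ − 1.960) = Φ(1.194) + Φ(-5.114) = 0.8837 + 0.0000 = 0.8837.

Power ≈ 0.884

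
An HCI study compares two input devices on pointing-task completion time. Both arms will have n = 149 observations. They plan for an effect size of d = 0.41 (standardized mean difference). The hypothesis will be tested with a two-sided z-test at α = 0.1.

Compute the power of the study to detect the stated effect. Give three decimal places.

Power ≈ 0.971

Noncentrality parameter: δ = d·√(n/2) = 0.41 × √(149/2) = 3.5388
Critical value for a two-sided test at α = 0.1: z_{α/2} = 1.645.
Power = Φ(δ − 1.645) + Φ(−δ − 1.645) = Φ(1.894) + Φ(-5.184) = 0.9709 + 0.0000 = 0.9709.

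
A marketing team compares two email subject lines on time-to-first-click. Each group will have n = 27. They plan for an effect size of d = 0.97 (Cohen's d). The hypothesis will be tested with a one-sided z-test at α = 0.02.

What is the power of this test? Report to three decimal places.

Noncentrality parameter: δ = d·√(n/2) = 0.97 × √(27/2) = 3.5640
One-sided α = 0.02 → critical value z_{0.02} = 2.054.
Power = Φ(δ − 2.054) = Φ(1.510) = 0.9345.

Power ≈ 0.935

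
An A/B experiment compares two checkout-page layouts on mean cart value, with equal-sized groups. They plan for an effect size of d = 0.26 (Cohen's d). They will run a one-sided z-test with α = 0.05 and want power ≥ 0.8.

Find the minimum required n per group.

For power 0.8 need Φ(δ − z_{0.05}) = 0.8, so δ = z_{0.05} + z_{0.20} = 1.645 + 0.842 = 2.486.
δ = d·√(n/2) ⇒ n = 2(δ/d)² = 2 × (2.486 / 0.26)² = 182.92.
Rounding up, n = 183 per group.

n = 183 per group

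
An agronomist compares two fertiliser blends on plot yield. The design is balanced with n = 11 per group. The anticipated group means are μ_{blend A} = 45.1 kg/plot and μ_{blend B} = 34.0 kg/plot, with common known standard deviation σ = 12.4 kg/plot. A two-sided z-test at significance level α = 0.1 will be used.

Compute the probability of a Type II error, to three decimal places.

β ≈ 0.325

Standardized effect: d = |μ_{blend A} − μ_{blend B}| / σ = |45.1 − 34.0| / 12.4 = 0.8952
Noncentrality parameter: δ = d·√(n/2) = 0.8952 × √(11/2) = 2.0993
Critical value for a two-sided test at α = 0.1: z_{α/2} = 1.645.
Power = Φ(δ − 1.645) + Φ(−δ − 1.645) = Φ(0.454) + Φ(-3.744) = 0.6753 + 0.0001 = 0.6754.
Type II error: β = 1 − power = 1 − 0.6754 = 0.3246.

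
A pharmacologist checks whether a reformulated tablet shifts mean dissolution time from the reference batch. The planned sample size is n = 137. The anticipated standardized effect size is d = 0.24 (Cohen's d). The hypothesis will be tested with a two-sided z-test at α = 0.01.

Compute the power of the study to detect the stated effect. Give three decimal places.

Noncentrality parameter: δ = d·√n = 0.24 × √137 = 2.8091
Two-sided α = 0.01 → critical value z_{0.005} = 2.576.
Power = Φ(δ − 2.576) + Φ(−δ − 2.576) = Φ(0.233) + Φ(-5.385) = 0.5922 + 0.0000 = 0.5922.

Power ≈ 0.592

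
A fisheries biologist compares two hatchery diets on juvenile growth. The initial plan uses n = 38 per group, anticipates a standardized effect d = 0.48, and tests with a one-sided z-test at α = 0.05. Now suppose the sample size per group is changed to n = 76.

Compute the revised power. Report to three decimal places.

With n = 76 per group: δ = d·√(n/2) = 0.48 × √(76/2) = 2.9589. Critical value z_{0.05} = 1.645.
Revised power = P(Z > 1.645 − δ) = Φ(1.314) = 0.9056.

Power ≈ 0.906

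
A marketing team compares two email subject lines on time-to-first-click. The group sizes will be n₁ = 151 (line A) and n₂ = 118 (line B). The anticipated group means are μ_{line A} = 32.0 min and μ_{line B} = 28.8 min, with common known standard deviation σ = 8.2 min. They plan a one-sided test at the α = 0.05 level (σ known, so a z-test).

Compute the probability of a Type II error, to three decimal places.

β ≈ 0.063

Standardized effect: d = |μ_{line A} − μ_{line B}| / σ = |32.0 − 28.8| / 8.2 = 0.3902
Noncentrality parameter: δ = d / √(1/n₁ + 1/n₂) = 0.3902 / √(1/151 + 1/118) = 3.1761
One-sided α = 0.05 → critical value z_{0.05} = 1.645.
Power = Φ(δ − 1.645) = Φ(1.531) = 0.9371.
Type II error: β = 1 − power = 1 − 0.9371 = 0.0629.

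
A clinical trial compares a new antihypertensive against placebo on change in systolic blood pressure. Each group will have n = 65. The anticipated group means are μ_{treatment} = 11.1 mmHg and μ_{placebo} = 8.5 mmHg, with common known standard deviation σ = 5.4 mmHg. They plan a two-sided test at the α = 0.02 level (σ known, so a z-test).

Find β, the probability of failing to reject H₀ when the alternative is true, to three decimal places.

Standardized effect: d = |μ_{treatment} − μ_{placebo}| / σ = |11.1 − 8.5| / 5.4 = 0.4815
Noncentrality parameter: λ = d·√(n/2) = 0.4815 × √(65/2) = 2.7449
Critical value for a two-sided test at α = 0.02: z_{α/2} = 2.326.
Power = Φ(λ − 2.326) + Φ(−λ − 2.326) = Φ(0.419) + Φ(-5.071) = 0.6622 + 0.0000 = 0.6622.
Type II error: β = 1 − power = 1 − 0.6622 = 0.3378.

β ≈ 0.338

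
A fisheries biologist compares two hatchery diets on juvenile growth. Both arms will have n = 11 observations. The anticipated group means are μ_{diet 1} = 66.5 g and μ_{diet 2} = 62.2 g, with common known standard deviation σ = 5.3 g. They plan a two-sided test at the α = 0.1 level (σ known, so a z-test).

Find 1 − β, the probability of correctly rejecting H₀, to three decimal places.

Power ≈ 0.602

Standardized effect: d = |μ_{diet 1} − μ_{diet 2}| / σ = |66.5 − 62.2| / 5.3 = 0.8113
Noncentrality parameter: δ = d·√(n/2) = 0.8113 × √(11/2) = 1.9027
Critical value for a two-sided test at α = 0.1: z_{α/2} = 1.645.
Power = Φ(δ − 1.645) + Φ(−δ − 1.645) = Φ(0.258) + Φ(-3.548) = 0.6017 + 0.0002 = 0.6019.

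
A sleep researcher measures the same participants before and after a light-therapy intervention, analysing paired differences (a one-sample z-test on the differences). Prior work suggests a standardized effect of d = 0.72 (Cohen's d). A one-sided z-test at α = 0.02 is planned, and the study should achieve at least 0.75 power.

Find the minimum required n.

For power 0.75 need Φ(δ − z_{0.02}) = 0.75, so δ = z_{0.02} + z_{0.25} = 2.054 + 0.674 = 2.728.
δ = d·√n ⇒ n = (δ/d)² = (2.728 / 0.72)² = 14.36.
Rounding up, n = 15.

n = 15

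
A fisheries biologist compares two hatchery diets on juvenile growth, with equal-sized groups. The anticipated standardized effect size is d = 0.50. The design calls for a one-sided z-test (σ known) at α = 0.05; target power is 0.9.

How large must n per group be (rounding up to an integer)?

Set Φ(δ − 1.645) = 0.9; then δ − 1.645 = Φ⁻¹(0.9) = 1.282, giving δ = 2.926.
δ = d·√(n/2) ⇒ n = 2(δ/d)² = 2 × (2.926 / 0.50)² = 68.51.
Round up to the next whole unit.

n = 69 per group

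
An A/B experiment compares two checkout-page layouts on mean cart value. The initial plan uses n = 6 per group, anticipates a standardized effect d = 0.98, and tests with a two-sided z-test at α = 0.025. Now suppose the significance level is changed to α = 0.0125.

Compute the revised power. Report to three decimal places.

Power ≈ 0.212

δ = d·√(n/2) = 0.98 × √(6/2) = 1.6974 (unchanged). New critical value: z_{0.0063} = 2.498.
Revised power = Φ(δ − 2.498) + Φ(−δ − 2.498) = Φ(-0.800) + Φ(-4.195) = 0.2118 + 0.0000 = 0.2118.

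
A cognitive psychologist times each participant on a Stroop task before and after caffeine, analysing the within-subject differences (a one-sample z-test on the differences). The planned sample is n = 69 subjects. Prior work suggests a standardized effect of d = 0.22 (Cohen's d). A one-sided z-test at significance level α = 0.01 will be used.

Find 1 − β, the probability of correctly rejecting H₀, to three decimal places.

Power ≈ 0.309

Noncentrality parameter: δ = d·√n = 0.22 × √69 = 1.8275
Critical value for a one-sided test at α = 0.01: z_α = 2.326.
Power = Φ(δ − 2.326) = Φ(-0.499) = 0.3089.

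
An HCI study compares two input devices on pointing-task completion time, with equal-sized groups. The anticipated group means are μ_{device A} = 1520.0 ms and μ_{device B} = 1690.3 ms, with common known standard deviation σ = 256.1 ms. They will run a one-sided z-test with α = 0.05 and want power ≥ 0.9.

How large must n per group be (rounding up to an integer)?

n = 39 per group

Standardized effect: d = |μ_{device A} − μ_{device B}| / σ = |1520.0 − 1690.3| / 256.1 = 0.6650
For power 0.9 need Φ(δ − z_{0.05}) = 0.9, so δ = z_{0.05} + z_{0.10} = 1.645 + 1.282 = 2.926.
δ = d·√(n/2) ⇒ n = 2(δ/d)² = 2 × (2.926 / 0.6650)² = 38.73.
Rounding up, n = 39 per group.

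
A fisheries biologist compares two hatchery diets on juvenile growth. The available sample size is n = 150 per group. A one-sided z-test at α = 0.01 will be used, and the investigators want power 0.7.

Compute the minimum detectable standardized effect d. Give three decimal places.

d ≈ 0.329

Need Φ(δ − 2.326) = 0.7, so δ = 2.326 + 0.524 = 2.851.
δ = d·√(n/2) ⇒ d = δ/√(n/2) = 2.851/√(150/2) = 0.3292.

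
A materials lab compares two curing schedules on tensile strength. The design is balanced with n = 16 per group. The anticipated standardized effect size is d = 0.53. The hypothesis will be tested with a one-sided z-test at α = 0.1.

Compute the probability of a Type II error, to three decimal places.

Noncentrality parameter: δ = d·√(n/2) = 0.53 × √(16/2) = 1.4991
One-sided α = 0.1 → critical value z_{0.1} = 1.282.
Power = P(Z > 1.282 − δ) = Φ(0.218) = 0.5861.
Type II error: β = 1 − power = 1 − 0.5861 = 0.4139.

β ≈ 0.414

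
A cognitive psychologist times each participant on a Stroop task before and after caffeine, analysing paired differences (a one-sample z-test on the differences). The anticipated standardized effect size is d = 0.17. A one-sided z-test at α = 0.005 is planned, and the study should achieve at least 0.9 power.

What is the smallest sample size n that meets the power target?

n = 515

For power 0.9 need Φ(δ − z_{0.005}) = 0.9, so δ = z_{0.005} + z_{0.10} = 2.576 + 1.282 = 3.857.
δ = d·√n ⇒ n = (δ/d)² = (3.857 / 0.17)² = 514.86.
Round up to the next whole unit.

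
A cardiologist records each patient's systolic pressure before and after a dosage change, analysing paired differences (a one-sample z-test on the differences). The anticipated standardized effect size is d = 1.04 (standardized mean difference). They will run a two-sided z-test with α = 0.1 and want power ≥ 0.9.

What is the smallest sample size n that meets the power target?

For power 0.9 need Φ(δ − z_{0.05}) = 0.9, so δ = z_{0.05} + z_{0.10} = 1.645 + 1.282 = 2.926.
(The Φ(−δ − z_{α/2}) term is vanishingly small for δ > 0 and is dropped in the standard sample-size formula.)
δ = d·√n ⇒ n = (δ/d)² = (2.926 / 1.04)² = 7.92.
Round up to the next whole unit.

n = 8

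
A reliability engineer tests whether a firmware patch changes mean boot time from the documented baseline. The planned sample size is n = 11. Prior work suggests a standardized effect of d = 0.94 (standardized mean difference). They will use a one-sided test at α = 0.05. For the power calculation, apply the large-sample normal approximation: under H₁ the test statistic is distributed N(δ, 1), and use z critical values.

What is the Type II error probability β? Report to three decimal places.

Noncentrality parameter: λ = d·√n = 0.94 × √11 = 3.1176
Critical value for a one-sided test at α = 0.05: z_α = 1.645.
Power = P(Z > 1.645 − λ) = Φ(1.473) = 0.9296.
Type II error: β = 1 − power = 1 − 0.9296 = 0.0704.

β ≈ 0.070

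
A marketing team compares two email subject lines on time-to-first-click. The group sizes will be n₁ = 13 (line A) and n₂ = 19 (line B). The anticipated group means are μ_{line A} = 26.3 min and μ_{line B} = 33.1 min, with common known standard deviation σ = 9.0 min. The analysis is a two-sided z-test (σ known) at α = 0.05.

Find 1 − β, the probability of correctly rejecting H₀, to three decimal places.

Power ≈ 0.555

Standardized effect: d = |μ_{line A} − μ_{line B}| / σ = |26.3 − 33.1| / 9.0 = 0.7556
Noncentrality parameter: δ = d / √(1/n₁ + 1/n₂) = 0.7556 / √(1/13 + 1/19) = 2.0991
Two-sided α = 0.05 → critical value z_{0.025} = 1.960.
Power = Φ(δ − 1.960) + Φ(−δ − 1.960) = Φ(0.139) + Φ(-4.059) = 0.5553 + 0.0000 = 0.5554.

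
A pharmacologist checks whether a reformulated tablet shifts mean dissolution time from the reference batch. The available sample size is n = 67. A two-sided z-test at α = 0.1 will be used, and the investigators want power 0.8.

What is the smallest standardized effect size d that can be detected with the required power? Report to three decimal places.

d ≈ 0.304

Need Φ(δ − 1.645) = 0.8, so δ = 1.645 + 0.842 = 2.486.
(Lower-tail contribution to power is negligible for δ > 0.)
δ = d·√n ⇒ d = δ/√n = 2.486/√67 = 0.3038.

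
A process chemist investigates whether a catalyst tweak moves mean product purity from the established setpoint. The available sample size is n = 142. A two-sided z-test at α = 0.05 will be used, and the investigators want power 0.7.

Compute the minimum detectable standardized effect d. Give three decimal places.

d ≈ 0.208

Need Φ(δ − 1.960) = 0.7, so δ = 1.960 + 0.524 = 2.484.
(Lower-tail contribution to power is negligible for δ > 0.)
δ = d·√n ⇒ d = δ/√n = 2.484/√142 = 0.2085.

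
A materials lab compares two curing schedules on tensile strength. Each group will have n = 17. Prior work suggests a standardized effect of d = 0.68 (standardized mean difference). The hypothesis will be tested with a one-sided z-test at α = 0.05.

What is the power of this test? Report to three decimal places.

Noncentrality parameter: δ = d·√(n/2) = 0.68 × √(17/2) = 1.9825
Critical value for a one-sided test at α = 0.05: z_α = 1.645.
Power = Φ(δ − 1.645) = Φ(0.338) = 0.6322.

Power ≈ 0.632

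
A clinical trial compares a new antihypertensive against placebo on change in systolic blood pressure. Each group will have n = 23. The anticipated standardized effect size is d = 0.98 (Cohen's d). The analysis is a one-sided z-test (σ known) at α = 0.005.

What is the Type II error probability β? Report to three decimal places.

β ≈ 0.227

Noncentrality parameter: δ = d·√(n/2) = 0.98 × √(23/2) = 3.3233
One-sided α = 0.005 → critical value z_{0.005} = 2.576.
Power = P(Z > 2.576 − δ) = Φ(0.748) = 0.7726.
Type II error: β = 1 − power = 1 − 0.7726 = 0.2274.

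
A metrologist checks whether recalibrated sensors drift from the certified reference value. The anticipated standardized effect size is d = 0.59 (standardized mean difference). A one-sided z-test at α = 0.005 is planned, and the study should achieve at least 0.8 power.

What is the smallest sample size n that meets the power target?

n = 34

For power 0.8 need Φ(δ − z_{0.005}) = 0.8, so δ = z_{0.005} + z_{0.20} = 2.576 + 0.842 = 3.417.
δ = d·√n ⇒ n = (δ/d)² = (3.417 / 0.59)² = 33.55.
Rounding up, n = 34.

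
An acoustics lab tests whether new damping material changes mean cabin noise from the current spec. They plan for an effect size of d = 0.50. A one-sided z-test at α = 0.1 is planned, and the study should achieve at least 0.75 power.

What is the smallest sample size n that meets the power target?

For power 0.75 need Φ(δ − z_{0.1}) = 0.75, so δ = z_{0.1} + z_{0.25} = 1.282 + 0.674 = 1.956.
δ = d·√n ⇒ n = (δ/d)² = (1.956 / 0.50)² = 15.30.
Round up to the next whole unit.

n = 16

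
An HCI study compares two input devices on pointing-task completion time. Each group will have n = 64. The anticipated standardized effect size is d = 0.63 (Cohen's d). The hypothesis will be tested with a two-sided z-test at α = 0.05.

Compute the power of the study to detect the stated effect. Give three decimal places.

Power ≈ 0.946

Noncentrality parameter: δ = d·√(n/2) = 0.63 × √(64/2) = 3.5638
Critical value for a two-sided test at α = 0.05: z_{α/2} = 1.960.
Power = Φ(δ − 1.960) + Φ(−δ − 1.960) = Φ(1.604) + Φ(-5.524) = 0.9456 + 0.0000 = 0.9456.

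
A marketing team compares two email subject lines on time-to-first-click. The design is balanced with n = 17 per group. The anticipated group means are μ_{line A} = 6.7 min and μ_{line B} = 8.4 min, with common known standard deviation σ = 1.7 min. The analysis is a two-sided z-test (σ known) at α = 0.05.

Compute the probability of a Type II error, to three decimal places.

β ≈ 0.170

Standardized effect: d = |μ_{line A} − μ_{line B}| / σ = |6.7 − 8.4| / 1.7 = 1.0000
Noncentrality parameter: δ = d·√(n/2) = 1.0000 × √(17/2) = 2.9155
Critical value for a two-sided test at α = 0.05: z_{α/2} = 1.960.
Power = Φ(δ − 1.960) + Φ(−δ − 1.960) = Φ(0.956) + Φ(-4.875) = 0.8303 + 0.0000 = 0.8303.
Type II error: β = 1 − power = 1 − 0.8303 = 0.1697.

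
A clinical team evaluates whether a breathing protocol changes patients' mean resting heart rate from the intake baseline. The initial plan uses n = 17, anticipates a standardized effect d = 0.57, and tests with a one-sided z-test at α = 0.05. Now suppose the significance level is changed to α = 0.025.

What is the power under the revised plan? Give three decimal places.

Power ≈ 0.652

δ = d·√n = 0.57 × √17 = 2.3502 (unchanged). New critical value: z_{0.025} = 1.960.
Revised power = Φ(δ − 1.960) = Φ(0.390) = 0.6518.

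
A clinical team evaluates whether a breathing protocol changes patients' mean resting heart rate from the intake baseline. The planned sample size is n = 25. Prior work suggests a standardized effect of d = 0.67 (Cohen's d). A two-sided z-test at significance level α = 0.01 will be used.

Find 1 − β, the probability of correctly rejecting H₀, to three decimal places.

Noncentrality parameter: δ = d·√n = 0.67 × √25 = 3.3500
Critical value for a two-sided test at α = 0.01: z_{α/2} = 2.576.
Power = Φ(δ − 2.576) + Φ(−δ − 2.576) = Φ(0.774) + Φ(-5.926) = 0.7806 + 0.0000 = 0.7806.

Power ≈ 0.781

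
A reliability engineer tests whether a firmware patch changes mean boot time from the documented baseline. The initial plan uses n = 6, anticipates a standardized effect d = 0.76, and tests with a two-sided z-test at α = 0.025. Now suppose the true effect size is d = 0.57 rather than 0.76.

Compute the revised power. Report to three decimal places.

Power ≈ 0.199

With d = 0.57: δ = d·√n = 0.57 × √6 = 1.3962. Critical value z_{0.0125} = 2.241.
Revised power = Φ(δ − 2.241) + Φ(−δ − 2.241) = Φ(-0.845) + Φ(-3.638) = 0.1990 + 0.0001 = 0.1991.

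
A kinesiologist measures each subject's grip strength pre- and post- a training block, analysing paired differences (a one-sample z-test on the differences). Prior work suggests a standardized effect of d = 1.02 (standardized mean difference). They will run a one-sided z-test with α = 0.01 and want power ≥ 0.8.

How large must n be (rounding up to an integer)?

Set Φ(δ − 2.326) = 0.8; then δ − 2.326 = Φ⁻¹(0.8) = 0.842, giving δ = 3.168.
δ = d·√n ⇒ n = (δ/d)² = (3.168 / 1.02)² = 9.65.
Round up to the next whole unit.

n = 10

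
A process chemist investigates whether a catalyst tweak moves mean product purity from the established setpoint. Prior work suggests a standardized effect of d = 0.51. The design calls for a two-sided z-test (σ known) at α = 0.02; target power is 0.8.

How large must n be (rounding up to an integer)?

Set Φ(δ − 2.326) = 0.8; then δ − 2.326 = Φ⁻¹(0.8) = 0.842, giving δ = 3.168.
(For δ > 0 the lower-tail rejection region contributes negligibly to power, so the one-term inversion is standard.)
δ = d·√n ⇒ n = (δ/d)² = (3.168 / 0.51)² = 38.59.
Rounding up, n = 39.

n = 39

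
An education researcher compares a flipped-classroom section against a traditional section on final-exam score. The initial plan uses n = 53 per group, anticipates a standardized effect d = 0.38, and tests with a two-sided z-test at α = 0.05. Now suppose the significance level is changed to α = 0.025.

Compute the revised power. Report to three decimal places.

Power ≈ 0.388

δ = d·√(n/2) = 0.38 × √(53/2) = 1.9562 (unchanged). New critical value: z_{0.0125} = 2.241.
Revised power = Φ(δ − 2.241) + Φ(−δ − 2.241) = Φ(-0.285) + Φ(-4.198) = 0.3877 + 0.0000 = 0.3877.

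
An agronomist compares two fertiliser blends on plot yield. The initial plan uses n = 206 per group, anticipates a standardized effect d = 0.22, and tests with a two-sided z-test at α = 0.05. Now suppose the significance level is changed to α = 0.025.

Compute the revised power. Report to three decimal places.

Power ≈ 0.497

δ = d·√(n/2) = 0.22 × √(206/2) = 2.2328 (unchanged). New critical value: z_{0.0125} = 2.241.
Revised power = Φ(δ − 2.241) + Φ(−δ − 2.241) = Φ(-0.009) + Φ(-4.474) = 0.4966 + 0.0000 = 0.4966.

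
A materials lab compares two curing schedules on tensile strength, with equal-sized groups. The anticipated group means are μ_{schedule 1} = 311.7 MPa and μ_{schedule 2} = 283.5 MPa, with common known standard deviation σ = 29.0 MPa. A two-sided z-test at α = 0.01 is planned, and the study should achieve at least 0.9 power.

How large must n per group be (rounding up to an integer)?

n = 32 per group

Standardized effect: d = |μ_{schedule 1} − μ_{schedule 2}| / σ = |311.7 − 283.5| / 29.0 = 0.9724
For power 0.9 need Φ(δ − z_{0.005}) = 0.9, so δ = z_{0.005} + z_{0.10} = 2.576 + 1.282 = 3.857.
(The Φ(−δ − z_{α/2}) term is vanishingly small for δ > 0 and is dropped in the standard sample-size formula.)
δ = d·√(n/2) ⇒ n = 2(δ/d)² = 2 × (3.857 / 0.9724)² = 31.47.
Rounding up, n = 32 per group.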